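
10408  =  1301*8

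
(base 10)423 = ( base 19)135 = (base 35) C3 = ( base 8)647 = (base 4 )12213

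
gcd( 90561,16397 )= 1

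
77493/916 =77493/916   =  84.60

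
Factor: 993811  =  7^1*13^1*67^1 * 163^1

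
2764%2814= 2764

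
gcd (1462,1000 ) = 2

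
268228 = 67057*4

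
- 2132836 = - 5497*388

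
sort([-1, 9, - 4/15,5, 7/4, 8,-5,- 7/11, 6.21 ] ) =[ - 5,-1, - 7/11, - 4/15, 7/4 , 5, 6.21, 8, 9 ]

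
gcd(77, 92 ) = 1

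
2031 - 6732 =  - 4701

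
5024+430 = 5454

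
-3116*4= -12464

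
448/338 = 1 + 55/169 = 1.33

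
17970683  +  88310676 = 106281359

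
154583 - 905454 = -750871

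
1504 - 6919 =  - 5415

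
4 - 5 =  - 1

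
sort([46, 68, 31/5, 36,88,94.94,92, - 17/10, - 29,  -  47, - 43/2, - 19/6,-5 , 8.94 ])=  [ - 47, - 29 , - 43/2, - 5, - 19/6, - 17/10,31/5, 8.94,36, 46, 68, 88  ,  92,94.94 ] 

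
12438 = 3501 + 8937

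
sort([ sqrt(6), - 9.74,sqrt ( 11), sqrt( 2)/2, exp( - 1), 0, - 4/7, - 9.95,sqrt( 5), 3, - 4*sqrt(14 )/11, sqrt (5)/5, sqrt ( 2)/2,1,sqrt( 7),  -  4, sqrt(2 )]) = [ - 9.95,-9.74, - 4, - 4*sqrt( 14)/11,-4/7,0,exp ( - 1 ), sqrt ( 5)/5,sqrt (2) /2,  sqrt( 2)/2,1,sqrt ( 2), sqrt(5),sqrt( 6 ),  sqrt ( 7),  3, sqrt ( 11) ] 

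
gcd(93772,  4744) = 4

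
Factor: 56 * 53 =2968 = 2^3 * 7^1*53^1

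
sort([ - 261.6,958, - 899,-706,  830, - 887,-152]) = [ - 899, - 887, - 706,-261.6, - 152,830 , 958]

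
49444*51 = 2521644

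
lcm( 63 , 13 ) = 819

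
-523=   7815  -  8338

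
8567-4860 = 3707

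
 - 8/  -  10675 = 8/10675 = 0.00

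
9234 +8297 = 17531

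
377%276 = 101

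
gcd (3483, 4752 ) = 27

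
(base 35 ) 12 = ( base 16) 25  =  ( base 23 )1E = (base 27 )1a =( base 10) 37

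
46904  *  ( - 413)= -19371352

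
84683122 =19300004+65383118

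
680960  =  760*896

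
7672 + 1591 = 9263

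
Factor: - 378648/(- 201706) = 2^2*3^3*1753^1*100853^ ( - 1 ) = 189324/100853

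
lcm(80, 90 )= 720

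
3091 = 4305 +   -  1214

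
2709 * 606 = 1641654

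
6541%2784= 973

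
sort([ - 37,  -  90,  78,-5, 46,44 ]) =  [  -  90 , - 37, - 5,44,46, 78 ] 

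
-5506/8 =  - 689 + 3/4 = -  688.25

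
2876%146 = 102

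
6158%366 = 302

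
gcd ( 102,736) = 2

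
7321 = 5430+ 1891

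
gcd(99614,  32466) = 2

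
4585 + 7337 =11922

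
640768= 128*5006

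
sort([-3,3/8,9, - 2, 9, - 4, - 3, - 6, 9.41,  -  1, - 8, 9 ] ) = [- 8,-6, - 4, - 3,  -  3, - 2, - 1,3/8, 9 , 9,9, 9.41] 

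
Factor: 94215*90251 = 3^1*5^1*7^1*11^1*571^1 * 12893^1 = 8502997965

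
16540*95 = 1571300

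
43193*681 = 29414433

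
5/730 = 1/146= 0.01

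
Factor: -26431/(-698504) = 2^ ( - 3)*26431^1*87313^( - 1)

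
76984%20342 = 15958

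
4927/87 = 4927/87=56.63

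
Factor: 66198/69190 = 177/185 = 3^1*5^( - 1 )*37^( - 1 ) * 59^1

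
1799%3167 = 1799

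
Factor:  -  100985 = - 5^1 * 19^1*1063^1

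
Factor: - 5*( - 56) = 280= 2^3*5^1*7^1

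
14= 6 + 8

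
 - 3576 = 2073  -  5649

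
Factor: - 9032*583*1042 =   -  2^4 *11^1*53^1*521^1*1129^1 = - 5486813552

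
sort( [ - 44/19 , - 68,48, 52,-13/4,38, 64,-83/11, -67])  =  [-68,  -  67,  -  83/11, -13/4, -44/19,38, 48,52 , 64 ]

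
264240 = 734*360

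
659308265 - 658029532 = 1278733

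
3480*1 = 3480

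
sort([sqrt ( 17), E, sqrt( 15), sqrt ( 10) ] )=[ E , sqrt( 10),  sqrt( 15), sqrt(17)] 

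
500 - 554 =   -  54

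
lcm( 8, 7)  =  56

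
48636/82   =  593 + 5/41 = 593.12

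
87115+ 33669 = 120784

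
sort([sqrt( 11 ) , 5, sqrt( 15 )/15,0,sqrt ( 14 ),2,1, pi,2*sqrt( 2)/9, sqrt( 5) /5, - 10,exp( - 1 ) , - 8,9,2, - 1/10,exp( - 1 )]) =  [ - 10  , - 8,  -  1/10,0,  sqrt( 15 ) /15, 2* sqrt( 2)/9,exp( - 1),exp( - 1 ),sqrt( 5) /5,1,2,2, pi,sqrt( 11), sqrt( 14 ) , 5,9]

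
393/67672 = 393/67672 = 0.01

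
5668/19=5668/19 = 298.32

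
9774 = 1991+7783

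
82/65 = 82/65 =1.26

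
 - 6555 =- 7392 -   -  837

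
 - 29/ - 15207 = 29/15207= 0.00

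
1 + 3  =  4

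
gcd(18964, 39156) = 4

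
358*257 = 92006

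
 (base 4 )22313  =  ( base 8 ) 1267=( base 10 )695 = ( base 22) 19D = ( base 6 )3115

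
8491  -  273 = 8218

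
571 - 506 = 65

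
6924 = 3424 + 3500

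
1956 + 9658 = 11614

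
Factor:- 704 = -2^6 * 11^1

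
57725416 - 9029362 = 48696054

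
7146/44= 162 + 9/22 = 162.41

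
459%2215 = 459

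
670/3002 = 335/1501 = 0.22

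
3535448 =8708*406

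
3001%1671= 1330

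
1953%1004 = 949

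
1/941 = 1/941 = 0.00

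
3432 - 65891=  - 62459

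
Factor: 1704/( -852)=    - 2=- 2^1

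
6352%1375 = 852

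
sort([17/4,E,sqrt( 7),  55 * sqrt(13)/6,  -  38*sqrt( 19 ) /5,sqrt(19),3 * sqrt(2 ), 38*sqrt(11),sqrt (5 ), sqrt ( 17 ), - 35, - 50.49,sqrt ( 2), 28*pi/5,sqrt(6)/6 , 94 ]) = [ -50.49,-35, - 38*sqrt ( 19) /5,sqrt( 6 )/6 , sqrt(2),sqrt( 5),sqrt( 7 ), E,sqrt ( 17 ),3*sqrt (2 ),17/4 , sqrt(19), 28*pi/5,55*sqrt( 13 )/6,94,38 * sqrt( 11)]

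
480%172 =136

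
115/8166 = 115/8166 = 0.01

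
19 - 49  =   - 30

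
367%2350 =367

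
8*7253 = 58024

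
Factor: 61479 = 3^5 * 11^1* 23^1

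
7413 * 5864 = 43469832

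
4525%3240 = 1285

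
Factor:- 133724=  - 2^2*101^1*331^1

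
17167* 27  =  463509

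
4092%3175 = 917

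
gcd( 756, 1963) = 1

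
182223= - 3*(  -  60741)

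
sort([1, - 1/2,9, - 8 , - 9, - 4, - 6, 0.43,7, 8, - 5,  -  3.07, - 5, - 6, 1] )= [ - 9, - 8, - 6, - 6, - 5, - 5, - 4, - 3.07, - 1/2 , 0.43, 1,1, 7,8, 9 ]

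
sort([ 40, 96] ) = [40 , 96]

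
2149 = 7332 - 5183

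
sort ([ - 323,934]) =[ - 323,934 ]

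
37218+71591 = 108809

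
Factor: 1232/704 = 2^ ( - 2 )*7^1 = 7/4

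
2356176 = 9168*257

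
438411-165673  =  272738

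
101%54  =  47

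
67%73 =67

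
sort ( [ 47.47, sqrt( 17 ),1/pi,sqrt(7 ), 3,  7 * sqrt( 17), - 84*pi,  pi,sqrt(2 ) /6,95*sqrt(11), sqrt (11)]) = [ -84  *pi, sqrt(2 ) /6, 1/pi,sqrt( 7),3,pi,sqrt ( 11), sqrt(17 ), 7*sqrt(17),47.47,95*sqrt( 11 )]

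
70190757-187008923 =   -  116818166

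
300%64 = 44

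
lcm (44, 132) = 132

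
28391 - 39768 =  - 11377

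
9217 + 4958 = 14175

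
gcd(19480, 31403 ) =1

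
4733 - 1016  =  3717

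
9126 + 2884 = 12010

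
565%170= 55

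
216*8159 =1762344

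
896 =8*112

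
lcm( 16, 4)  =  16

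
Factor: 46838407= 7^1*11^1*347^1 * 1753^1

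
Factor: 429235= 5^1*85847^1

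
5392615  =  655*8233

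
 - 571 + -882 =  - 1453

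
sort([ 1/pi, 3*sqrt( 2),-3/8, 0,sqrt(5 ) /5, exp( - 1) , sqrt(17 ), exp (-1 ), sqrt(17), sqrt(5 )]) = [-3/8, 0, 1/pi,exp (-1),  exp( - 1) , sqrt(5)/5,  sqrt( 5 ),sqrt(17 ), sqrt( 17 ), 3*sqrt( 2) ] 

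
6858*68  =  466344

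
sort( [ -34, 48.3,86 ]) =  [-34,48.3 , 86] 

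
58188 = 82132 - 23944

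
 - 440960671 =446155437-887116108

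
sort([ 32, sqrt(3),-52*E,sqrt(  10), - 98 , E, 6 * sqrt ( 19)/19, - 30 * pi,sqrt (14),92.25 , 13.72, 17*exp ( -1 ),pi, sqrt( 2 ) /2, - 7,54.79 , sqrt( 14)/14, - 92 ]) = [ - 52 * E, - 98,- 30*pi,-92, - 7,  sqrt( 14 )/14,sqrt (2 ) /2, 6*sqrt (19) /19, sqrt(3 ), E, pi, sqrt( 10),sqrt(14), 17*exp( - 1 ), 13.72,32,54.79, 92.25]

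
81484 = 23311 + 58173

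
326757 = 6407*51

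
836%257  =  65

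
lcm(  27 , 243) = 243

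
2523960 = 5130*492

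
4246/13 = 326 + 8/13 = 326.62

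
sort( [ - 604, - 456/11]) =[ - 604, - 456/11 ] 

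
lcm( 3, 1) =3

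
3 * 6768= 20304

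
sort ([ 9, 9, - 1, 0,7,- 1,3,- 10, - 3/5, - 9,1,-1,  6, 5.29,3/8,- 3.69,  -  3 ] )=[ - 10, - 9 , - 3.69, - 3, - 1 , - 1, - 1, - 3/5,  0,3/8, 1, 3,5.29,6,7 , 9,9 ] 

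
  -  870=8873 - 9743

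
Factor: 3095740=2^2  *  5^1*154787^1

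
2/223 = 2/223 = 0.01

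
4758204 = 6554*726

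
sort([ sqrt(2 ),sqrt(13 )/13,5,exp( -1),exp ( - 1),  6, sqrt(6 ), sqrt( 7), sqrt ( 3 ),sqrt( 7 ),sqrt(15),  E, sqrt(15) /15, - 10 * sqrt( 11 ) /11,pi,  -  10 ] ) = [ - 10, -10*sqrt( 11)/11,sqrt( 15 ) /15,sqrt(13 ) /13, exp( - 1 ),exp(  -  1),sqrt(2 ),sqrt(3 ), sqrt( 6), sqrt( 7 ),sqrt(7),E, pi,sqrt(15 ),5 , 6] 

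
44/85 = 44/85 = 0.52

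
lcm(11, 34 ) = 374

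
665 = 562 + 103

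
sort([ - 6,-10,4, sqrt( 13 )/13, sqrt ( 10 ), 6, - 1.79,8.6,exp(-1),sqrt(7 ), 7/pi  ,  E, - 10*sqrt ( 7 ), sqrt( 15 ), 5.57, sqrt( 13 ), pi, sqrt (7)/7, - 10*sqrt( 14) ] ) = [ - 10*sqrt(  14 ), - 10*sqrt( 7), - 10,  -  6,-1.79, sqrt(13)/13 , exp( - 1) , sqrt(7)/7, 7/pi, sqrt(7),E,pi,  sqrt(10), sqrt( 13), sqrt( 15), 4, 5.57,6, 8.6 ] 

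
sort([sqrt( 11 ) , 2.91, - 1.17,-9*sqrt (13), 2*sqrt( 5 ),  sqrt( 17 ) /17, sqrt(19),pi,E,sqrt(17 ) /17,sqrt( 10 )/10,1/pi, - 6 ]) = [ - 9 * sqrt( 13), - 6,-1.17, sqrt( 17)/17, sqrt( 17 )/17, sqrt( 10) /10,1/pi, E,2.91,pi,sqrt(11 ), sqrt ( 19 ), 2*sqrt(5 )] 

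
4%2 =0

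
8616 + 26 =8642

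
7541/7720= 7541/7720 = 0.98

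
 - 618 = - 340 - 278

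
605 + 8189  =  8794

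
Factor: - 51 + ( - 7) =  - 2^1*29^1 = - 58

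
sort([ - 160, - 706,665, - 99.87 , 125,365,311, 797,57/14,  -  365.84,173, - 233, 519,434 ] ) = [ - 706, - 365.84, - 233, - 160, -99.87,57/14,125, 173,311,365, 434,519,665,797 ]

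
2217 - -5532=7749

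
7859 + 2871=10730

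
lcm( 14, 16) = 112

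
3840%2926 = 914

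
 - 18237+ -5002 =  - 23239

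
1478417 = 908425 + 569992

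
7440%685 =590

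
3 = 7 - 4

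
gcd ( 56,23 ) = 1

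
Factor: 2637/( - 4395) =  -  3/5 = -  3^1 *5^( - 1 )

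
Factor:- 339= - 3^1 * 113^1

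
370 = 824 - 454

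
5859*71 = 415989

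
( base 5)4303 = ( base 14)2D4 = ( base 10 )578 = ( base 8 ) 1102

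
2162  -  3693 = -1531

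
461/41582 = 461/41582 = 0.01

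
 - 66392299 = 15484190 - 81876489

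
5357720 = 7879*680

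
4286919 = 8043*533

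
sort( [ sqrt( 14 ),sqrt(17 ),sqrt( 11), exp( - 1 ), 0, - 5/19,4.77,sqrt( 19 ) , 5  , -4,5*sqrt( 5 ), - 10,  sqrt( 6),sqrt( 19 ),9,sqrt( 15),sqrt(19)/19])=[ - 10, - 4,-5/19,0,  sqrt(19)/19,exp( - 1),  sqrt( 6),sqrt(11),sqrt ( 14 ),sqrt( 15), sqrt( 17 ),  sqrt( 19), sqrt( 19 ), 4.77,5,9,5 * sqrt( 5 ) ]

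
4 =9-5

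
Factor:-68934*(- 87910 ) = 2^2*3^1 * 5^1 * 59^1 *149^1 *11489^1 = 6059987940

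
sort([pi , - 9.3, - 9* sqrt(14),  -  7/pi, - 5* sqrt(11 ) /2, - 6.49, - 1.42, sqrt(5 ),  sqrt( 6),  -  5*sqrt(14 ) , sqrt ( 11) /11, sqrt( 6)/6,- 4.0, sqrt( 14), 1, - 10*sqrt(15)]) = [ - 10*sqrt (15 ),-9*sqrt( 14 ),-5*sqrt(14), - 9.3,-5*  sqrt(11)/2,-6.49, -4.0,-7/pi, - 1.42 , sqrt( 11) /11, sqrt (6 ) /6,  1,sqrt(5 ), sqrt(6) , pi, sqrt(14 )]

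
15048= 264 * 57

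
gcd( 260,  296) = 4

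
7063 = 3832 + 3231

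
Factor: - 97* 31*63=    - 3^2*7^1 * 31^1 * 97^1 = - 189441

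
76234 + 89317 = 165551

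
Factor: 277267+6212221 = 6489488= 2^4*19^1*21347^1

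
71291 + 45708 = 116999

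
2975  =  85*35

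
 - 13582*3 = -40746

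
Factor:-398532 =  - 2^2*3^1*33211^1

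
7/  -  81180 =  - 7/81180 = - 0.00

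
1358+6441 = 7799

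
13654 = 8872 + 4782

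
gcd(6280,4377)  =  1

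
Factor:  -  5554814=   -  2^1 *2777407^1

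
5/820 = 1/164 = 0.01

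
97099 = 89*1091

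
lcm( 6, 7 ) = 42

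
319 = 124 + 195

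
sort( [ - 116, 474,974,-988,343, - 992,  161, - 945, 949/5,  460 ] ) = [-992 , - 988, - 945 , - 116, 161, 949/5, 343,460, 474,  974]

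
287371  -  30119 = 257252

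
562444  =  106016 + 456428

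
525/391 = 525/391 = 1.34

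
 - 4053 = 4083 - 8136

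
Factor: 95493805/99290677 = 5^1*11^2 * 53^(  -  1 )* 157841^1*1873409^(  -  1)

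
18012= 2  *9006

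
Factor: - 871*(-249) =3^1*13^1*67^1 * 83^1 = 216879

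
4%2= 0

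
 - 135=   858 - 993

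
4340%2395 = 1945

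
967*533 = 515411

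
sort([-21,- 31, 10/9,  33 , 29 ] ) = [- 31,  -  21,10/9 , 29,33 ] 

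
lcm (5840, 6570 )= 52560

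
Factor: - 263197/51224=- 781/152= - 2^( - 3)*11^1*19^( - 1)*71^1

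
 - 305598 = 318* (  -  961) 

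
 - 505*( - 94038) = 47489190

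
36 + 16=52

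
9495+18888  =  28383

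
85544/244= 21386/61 = 350.59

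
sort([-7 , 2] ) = [ - 7,  2]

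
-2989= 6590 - 9579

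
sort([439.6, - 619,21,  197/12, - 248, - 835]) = [-835 ,- 619 , - 248 , 197/12, 21,  439.6 ]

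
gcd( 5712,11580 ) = 12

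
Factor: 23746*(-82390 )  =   -2^2*5^1*7^1*11^1* 31^1 * 107^1*383^1  =  - 1956432940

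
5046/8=630 + 3/4=630.75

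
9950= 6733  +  3217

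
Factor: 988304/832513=2^4 * 11^( - 1)*19^1*3251^1*75683^( - 1)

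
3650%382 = 212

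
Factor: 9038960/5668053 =2^4*3^(  -  1)*5^1*7^1*16141^1 * 1889351^( - 1)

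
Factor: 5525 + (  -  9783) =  - 2^1*2129^1 = -4258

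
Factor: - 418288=-2^4*13^1 * 2011^1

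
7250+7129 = 14379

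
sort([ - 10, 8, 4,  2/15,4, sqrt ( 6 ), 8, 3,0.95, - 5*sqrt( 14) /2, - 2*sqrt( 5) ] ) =[ - 10, - 5*sqrt(14)/2, - 2*sqrt (5) , 2/15,0.95, sqrt(6 ),3, 4, 4,8 , 8]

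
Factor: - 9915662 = -2^1 * 1873^1*2647^1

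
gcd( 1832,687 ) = 229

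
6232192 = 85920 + 6146272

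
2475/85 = 29 + 2/17 = 29.12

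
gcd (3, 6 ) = 3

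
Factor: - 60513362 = -2^1*7^1*13^1 *233^1*1427^1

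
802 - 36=766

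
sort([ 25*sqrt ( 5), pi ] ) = [pi,25*sqrt ( 5)]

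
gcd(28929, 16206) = 3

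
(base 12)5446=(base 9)13640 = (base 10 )9270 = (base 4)2100312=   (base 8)22066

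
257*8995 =2311715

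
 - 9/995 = - 1+986/995 = - 0.01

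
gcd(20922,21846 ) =66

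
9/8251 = 9/8251 = 0.00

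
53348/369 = 144  +  212/369  =  144.57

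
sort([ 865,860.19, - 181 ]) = [-181 , 860.19 , 865]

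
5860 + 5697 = 11557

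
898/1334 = 449/667 = 0.67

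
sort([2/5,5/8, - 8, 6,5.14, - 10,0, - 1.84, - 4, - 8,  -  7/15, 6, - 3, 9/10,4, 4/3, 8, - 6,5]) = [ - 10, - 8, - 8,  -  6,  -  4, - 3,-1.84,-7/15, 0,2/5, 5/8, 9/10,4/3,  4,5, 5.14, 6, 6, 8 ]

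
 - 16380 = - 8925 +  - 7455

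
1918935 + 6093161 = 8012096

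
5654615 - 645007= 5009608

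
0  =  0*922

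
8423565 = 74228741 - 65805176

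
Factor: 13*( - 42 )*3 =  -1638=- 2^1*3^2*7^1 * 13^1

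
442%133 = 43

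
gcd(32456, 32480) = 8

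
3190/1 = 3190 = 3190.00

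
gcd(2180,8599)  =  1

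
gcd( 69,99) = 3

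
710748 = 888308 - 177560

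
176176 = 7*25168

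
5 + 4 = 9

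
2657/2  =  2657/2 = 1328.50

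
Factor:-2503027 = - 2503027^1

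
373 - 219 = 154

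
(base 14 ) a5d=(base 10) 2043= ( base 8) 3773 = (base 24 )3D3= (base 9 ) 2720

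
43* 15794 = 679142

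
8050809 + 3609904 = 11660713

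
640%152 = 32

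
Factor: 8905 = 5^1*13^1*137^1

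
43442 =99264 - 55822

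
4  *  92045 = 368180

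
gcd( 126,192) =6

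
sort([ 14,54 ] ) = [ 14, 54]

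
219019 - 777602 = - 558583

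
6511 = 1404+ 5107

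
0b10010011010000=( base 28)C0G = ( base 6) 111344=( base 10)9424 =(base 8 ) 22320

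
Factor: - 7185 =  - 3^1 * 5^1*479^1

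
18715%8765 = 1185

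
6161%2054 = 2053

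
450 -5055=  -  4605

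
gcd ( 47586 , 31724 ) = 15862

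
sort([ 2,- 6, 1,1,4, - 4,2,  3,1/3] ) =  [  -  6, - 4,1/3,1, 1,2,2,3,4 ] 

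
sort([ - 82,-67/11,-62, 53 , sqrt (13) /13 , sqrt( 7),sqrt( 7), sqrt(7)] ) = [ - 82, - 62, - 67/11,sqrt( 13)/13, sqrt (7), sqrt (7 ), sqrt( 7 ), 53] 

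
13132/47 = 13132/47 = 279.40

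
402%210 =192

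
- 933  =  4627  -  5560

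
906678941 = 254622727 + 652056214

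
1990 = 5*398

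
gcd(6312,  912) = 24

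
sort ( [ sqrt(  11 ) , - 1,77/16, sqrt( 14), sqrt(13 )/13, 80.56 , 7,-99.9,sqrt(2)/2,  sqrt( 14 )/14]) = [ - 99.9,  -  1, sqrt (14 )/14,  sqrt(13)/13 , sqrt ( 2) /2,sqrt(11), sqrt ( 14), 77/16, 7, 80.56] 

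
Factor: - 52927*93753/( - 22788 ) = 551340559/2532 = 2^( - 2)*3^( -1 )*7^1*11^1*211^( - 1)*947^1*7561^1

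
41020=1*41020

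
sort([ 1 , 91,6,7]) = [ 1, 6,7,91] 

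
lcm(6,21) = 42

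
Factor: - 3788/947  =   - 4 = - 2^2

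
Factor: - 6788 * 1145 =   -  2^2*5^1* 229^1*1697^1= -7772260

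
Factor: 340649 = 340649^1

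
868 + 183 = 1051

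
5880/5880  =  1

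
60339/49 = 1231+20/49 = 1231.41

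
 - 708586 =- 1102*643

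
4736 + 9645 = 14381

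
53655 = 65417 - 11762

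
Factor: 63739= 13^1 * 4903^1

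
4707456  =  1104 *4264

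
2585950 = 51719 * 50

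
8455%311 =58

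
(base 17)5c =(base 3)10121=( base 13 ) 76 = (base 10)97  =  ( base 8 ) 141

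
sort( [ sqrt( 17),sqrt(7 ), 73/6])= [sqrt( 7) , sqrt (17), 73/6 ] 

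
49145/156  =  49145/156 = 315.03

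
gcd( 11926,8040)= 134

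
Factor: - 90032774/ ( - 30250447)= 2^1*13^1 * 199^1 * 17401^1  *  30250447^ ( - 1 ) 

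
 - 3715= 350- 4065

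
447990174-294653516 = 153336658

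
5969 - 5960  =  9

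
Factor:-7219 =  - 7219^1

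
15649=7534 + 8115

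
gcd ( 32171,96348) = 1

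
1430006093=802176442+627829651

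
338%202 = 136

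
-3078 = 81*(-38)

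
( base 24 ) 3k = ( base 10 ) 92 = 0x5C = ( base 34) 2O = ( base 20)4C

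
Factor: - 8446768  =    -  2^4* 11^2*4363^1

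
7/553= 1/79 = 0.01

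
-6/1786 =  - 1+890/893 = - 0.00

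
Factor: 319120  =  2^4*5^1*3989^1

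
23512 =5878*4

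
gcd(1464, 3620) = 4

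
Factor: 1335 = 3^1 * 5^1* 89^1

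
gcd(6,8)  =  2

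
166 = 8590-8424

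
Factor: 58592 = 2^5*1831^1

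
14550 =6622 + 7928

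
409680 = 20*20484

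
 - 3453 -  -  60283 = 56830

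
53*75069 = 3978657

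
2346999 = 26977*87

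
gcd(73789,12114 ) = 1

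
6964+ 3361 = 10325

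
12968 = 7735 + 5233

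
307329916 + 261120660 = 568450576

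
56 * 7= 392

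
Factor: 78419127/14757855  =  5^ ( - 1)*7^( - 1)*101^1*140551^( - 1)*258809^1 = 26139709/4919285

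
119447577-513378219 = -393930642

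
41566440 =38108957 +3457483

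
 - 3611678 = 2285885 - 5897563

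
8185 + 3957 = 12142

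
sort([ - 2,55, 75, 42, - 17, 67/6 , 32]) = [ - 17, - 2 , 67/6 , 32, 42,55, 75]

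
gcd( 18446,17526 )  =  46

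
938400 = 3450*272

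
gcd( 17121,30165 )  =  3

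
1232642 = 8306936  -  7074294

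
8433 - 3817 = 4616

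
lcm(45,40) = 360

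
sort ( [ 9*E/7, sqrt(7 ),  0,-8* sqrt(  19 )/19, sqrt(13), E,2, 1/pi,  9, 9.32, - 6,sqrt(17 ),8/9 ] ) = [-6  ,- 8*sqrt(19)/19,0, 1/pi,8/9,2,sqrt( 7 ), E,9*E/7, sqrt(13 ), sqrt ( 17), 9, 9.32] 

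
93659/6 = 93659/6 = 15609.83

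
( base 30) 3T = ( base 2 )1110111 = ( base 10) 119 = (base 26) 4F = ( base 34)3h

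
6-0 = 6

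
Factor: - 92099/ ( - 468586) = 2^ ( - 1)*7^1*59^1*223^1*234293^ (-1)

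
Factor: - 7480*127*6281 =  -2^3 *5^1*11^2 * 17^1*127^1*571^1 = -5966698760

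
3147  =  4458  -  1311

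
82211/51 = 1611 +50/51 =1611.98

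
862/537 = 1 + 325/537 = 1.61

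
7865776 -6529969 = 1335807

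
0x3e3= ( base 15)465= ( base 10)995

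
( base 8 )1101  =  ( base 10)577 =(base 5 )4302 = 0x241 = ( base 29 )JQ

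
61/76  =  61/76 = 0.80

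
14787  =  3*4929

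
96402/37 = 96402/37  =  2605.46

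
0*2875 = 0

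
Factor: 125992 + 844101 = 970093 = 67^1 * 14479^1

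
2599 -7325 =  - 4726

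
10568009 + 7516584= 18084593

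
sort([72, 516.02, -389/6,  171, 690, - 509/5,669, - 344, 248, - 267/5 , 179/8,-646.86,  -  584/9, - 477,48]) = [ - 646.86, - 477,-344,  -  509/5, - 584/9, - 389/6, - 267/5,179/8, 48, 72, 171,  248,516.02 , 669, 690] 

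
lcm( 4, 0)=0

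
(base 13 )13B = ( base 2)11011011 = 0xDB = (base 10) 219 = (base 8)333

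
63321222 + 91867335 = 155188557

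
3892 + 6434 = 10326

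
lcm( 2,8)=8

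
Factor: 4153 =4153^1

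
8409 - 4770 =3639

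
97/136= 97/136 = 0.71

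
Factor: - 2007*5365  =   - 3^2*5^1*29^1*37^1*223^1 = - 10767555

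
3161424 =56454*56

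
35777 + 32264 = 68041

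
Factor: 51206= 2^1*25603^1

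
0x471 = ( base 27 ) 1f3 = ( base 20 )2gh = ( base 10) 1137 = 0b10001110001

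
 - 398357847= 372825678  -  771183525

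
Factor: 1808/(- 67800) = - 2/75 = -  2^1*3^( - 1)*5^( - 2)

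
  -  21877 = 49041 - 70918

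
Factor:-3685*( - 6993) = 3^3 * 5^1*7^1 * 11^1*37^1*67^1=25769205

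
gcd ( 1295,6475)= 1295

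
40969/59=40969/59 =694.39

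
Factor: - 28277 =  - 28277^1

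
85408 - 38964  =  46444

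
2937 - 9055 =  - 6118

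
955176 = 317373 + 637803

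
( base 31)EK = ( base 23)JH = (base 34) DC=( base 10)454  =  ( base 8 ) 706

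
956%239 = 0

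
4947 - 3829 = 1118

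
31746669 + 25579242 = 57325911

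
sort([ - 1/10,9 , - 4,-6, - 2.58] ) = [  -  6 , - 4, - 2.58, - 1/10, 9 ] 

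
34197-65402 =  - 31205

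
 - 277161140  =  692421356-969582496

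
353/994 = 353/994 = 0.36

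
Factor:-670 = - 2^1*5^1*67^1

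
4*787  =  3148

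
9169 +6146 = 15315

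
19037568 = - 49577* ( - 384)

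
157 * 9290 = 1458530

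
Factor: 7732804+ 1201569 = 8934373 = 7^1*23^1*211^1*263^1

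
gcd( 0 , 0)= 0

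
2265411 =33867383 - 31601972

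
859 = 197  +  662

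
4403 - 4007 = 396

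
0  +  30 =30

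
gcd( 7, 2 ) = 1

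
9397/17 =552 + 13/17  =  552.76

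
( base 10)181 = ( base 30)61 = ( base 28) 6D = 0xB5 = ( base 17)ab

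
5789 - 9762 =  - 3973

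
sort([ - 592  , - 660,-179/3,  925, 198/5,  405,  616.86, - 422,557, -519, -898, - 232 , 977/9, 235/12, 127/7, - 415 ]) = [ - 898, - 660, - 592,  -  519, - 422, - 415, -232, - 179/3,127/7,235/12, 198/5,977/9 , 405,  557 , 616.86, 925]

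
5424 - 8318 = -2894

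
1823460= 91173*20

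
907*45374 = 41154218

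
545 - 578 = - 33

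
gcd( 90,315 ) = 45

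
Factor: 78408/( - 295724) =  - 162/611 = - 2^1*3^4 * 13^( - 1) * 47^(-1)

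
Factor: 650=2^1*5^2*13^1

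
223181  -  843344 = - 620163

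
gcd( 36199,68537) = 1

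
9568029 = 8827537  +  740492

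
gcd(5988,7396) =4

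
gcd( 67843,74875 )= 1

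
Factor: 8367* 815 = 3^1*5^1 * 163^1*2789^1 = 6819105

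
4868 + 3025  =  7893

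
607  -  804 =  - 197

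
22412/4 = 5603 =5603.00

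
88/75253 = 88/75253 = 0.00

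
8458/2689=3 + 391/2689 = 3.15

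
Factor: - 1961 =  - 37^1*53^1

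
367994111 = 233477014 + 134517097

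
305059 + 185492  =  490551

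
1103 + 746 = 1849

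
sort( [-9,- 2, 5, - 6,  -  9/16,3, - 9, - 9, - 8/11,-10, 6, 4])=[ - 10, - 9,  -  9, - 9, - 6, - 2,-8/11, - 9/16,3,  4,5, 6 ] 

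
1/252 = 1/252 = 0.00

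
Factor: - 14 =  - 2^1 * 7^1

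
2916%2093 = 823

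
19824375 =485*40875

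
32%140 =32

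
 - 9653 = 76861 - 86514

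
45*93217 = 4194765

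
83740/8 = 10467 + 1/2   =  10467.50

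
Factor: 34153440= 2^5 * 3^1 * 5^1 * 71153^1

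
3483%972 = 567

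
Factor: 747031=17^1*43943^1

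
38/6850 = 19/3425 =0.01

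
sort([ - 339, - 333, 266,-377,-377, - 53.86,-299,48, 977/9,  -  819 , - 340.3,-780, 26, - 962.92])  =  [ - 962.92, - 819 , - 780, - 377, - 377, - 340.3, - 339, - 333, - 299, - 53.86,26,48,977/9, 266]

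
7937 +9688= 17625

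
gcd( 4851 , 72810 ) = 9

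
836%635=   201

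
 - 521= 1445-1966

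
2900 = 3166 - 266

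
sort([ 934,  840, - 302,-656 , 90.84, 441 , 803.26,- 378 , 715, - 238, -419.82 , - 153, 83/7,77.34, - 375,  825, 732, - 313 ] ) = [  -  656, - 419.82, -378, - 375, - 313,- 302, - 238,-153, 83/7, 77.34,90.84, 441, 715, 732, 803.26,  825, 840,934] 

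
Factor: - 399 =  - 3^1*7^1  *19^1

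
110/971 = 110/971 = 0.11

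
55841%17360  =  3761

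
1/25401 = 1/25401=0.00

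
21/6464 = 21/6464 = 0.00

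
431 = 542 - 111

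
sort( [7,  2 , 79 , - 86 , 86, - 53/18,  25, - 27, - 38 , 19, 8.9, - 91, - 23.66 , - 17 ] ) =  [ - 91,- 86, - 38, - 27 , -23.66, - 17, - 53/18 , 2, 7,  8.9  ,  19,25, 79,  86 ]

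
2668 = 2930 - 262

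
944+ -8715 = -7771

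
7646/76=3823/38 = 100.61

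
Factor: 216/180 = 6/5 = 2^1*3^1*5^(-1 )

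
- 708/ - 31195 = 708/31195  =  0.02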